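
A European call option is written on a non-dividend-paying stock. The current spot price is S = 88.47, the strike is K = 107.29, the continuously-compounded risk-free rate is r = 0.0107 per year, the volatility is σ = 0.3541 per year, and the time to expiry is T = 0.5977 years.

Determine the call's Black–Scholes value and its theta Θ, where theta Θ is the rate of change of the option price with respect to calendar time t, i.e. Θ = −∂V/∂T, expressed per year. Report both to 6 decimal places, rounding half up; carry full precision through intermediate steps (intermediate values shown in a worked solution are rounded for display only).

σ√T = 0.3541·√0.5977 = 0.273758
d₁ = (ln(S/K) + (r+σ²/2)T) / (σ√T) = (ln(88.47/107.29) + (0.0107+0.3541²/2)·0.5977) / 0.273758 = (-0.192872 + 0.043867) / 0.273758 = -0.544293
d₂ = d₁ − σ√T = -0.544293 − 0.273758 = -0.818051
e^{−rT} = e^{−0.0107·0.5977} = 0.993625
N(d₁) = 0.293120,  N(d₂) = 0.206664
Call price V = S·N(d₁) − K·e^{−rT}·N(d₂) = 25.932333 − 22.031631 = 3.900703
φ(d₁) = (1/√(2π))·e^{−d₁²/2} = 0.344016
Θ = −S·φ(d₁)·σ/(2√T) − r·K·e^{−rT}·N(d₂) = −6.969948 − 0.235738 = -7.205687

price = 3.900703
Θ = -7.205687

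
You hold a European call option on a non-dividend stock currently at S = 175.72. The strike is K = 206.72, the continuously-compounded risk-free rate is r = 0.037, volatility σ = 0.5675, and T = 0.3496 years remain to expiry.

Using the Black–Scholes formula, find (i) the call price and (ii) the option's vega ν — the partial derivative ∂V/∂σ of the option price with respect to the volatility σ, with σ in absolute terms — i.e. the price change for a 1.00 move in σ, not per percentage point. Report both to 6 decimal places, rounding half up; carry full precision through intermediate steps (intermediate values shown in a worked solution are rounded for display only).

σ√T = 0.5675·√0.3496 = 0.335546
d₁ = (ln(S/K) + (r+σ²/2)T) / (σ√T) = (ln(175.72/206.72) + (0.037+0.5675²/2)·0.3496) / 0.335546 = (-0.162473 + 0.069231) / 0.335546 = -0.277884
d₂ = d₁ − σ√T = -0.277884 − 0.335546 = -0.613430
e^{−rT} = e^{−0.037·0.3496} = 0.987148
N(d₁) = 0.390551,  N(d₂) = 0.269796
Call price V = S·N(d₁) − K·e^{−rT}·N(d₂) = 68.627568 − 55.055479 = 13.572089
φ(d₁) = (1/√(2π))·e^{−d₁²/2} = 0.383833
ν = S·φ(d₁)·√T = 39.879432

price = 13.572089
ν = 39.879432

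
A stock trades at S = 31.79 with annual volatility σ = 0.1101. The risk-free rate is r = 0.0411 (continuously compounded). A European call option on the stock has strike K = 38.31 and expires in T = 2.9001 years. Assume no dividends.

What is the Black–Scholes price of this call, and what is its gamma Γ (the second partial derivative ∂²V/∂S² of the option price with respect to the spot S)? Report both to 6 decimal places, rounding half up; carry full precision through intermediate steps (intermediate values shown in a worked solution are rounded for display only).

price = 1.505876
Γ = 0.064612

σ√T = 0.1101·√2.9001 = 0.187497
d₁ = (ln(S/K) + (r+σ²/2)T) / (σ√T) = (ln(31.79/38.31) + (0.0411+0.1101²/2)·2.9001) / 0.187497 = (-0.186559 + 0.136772) / 0.187497 = -0.265538
d₂ = d₁ − σ√T = -0.265538 − 0.187497 = -0.453035
e^{−rT} = e^{−0.0411·2.9001} = 0.887635
N(d₁) = 0.395297,  N(d₂) = 0.325262
Call price V = S·N(d₁) − K·e^{−rT}·N(d₂) = 12.566506 − 11.060630 = 1.505876
φ(d₁) = (1/√(2π))·e^{−d₁²/2} = 0.385123
Γ = φ(d₁) / (S·σ·√T) = 0.064612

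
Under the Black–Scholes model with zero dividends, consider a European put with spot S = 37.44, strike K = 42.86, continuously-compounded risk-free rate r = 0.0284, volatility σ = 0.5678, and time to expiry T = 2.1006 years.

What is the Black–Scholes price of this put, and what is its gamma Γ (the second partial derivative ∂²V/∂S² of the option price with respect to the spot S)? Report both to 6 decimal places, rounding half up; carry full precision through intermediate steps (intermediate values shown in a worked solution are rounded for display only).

σ√T = 0.5678·√2.1006 = 0.822938
d₁ = (ln(S/K) + (r+σ²/2)T) / (σ√T) = (ln(37.44/42.86) + (0.0284+0.5678²/2)·2.1006) / 0.822938 = (-0.135199 + 0.398270) / 0.822938 = 0.319673
d₂ = d₁ − σ√T = 0.319673 − 0.822938 = -0.503265
e^{−rT} = e^{−0.0284·2.1006} = 0.942088
N(−d₁) = 0.374608,  N(−d₂) = 0.692611
Put price V = K·e^{−rT}·N(−d₂) − S·N(−d₁) = 27.966157 − 14.025327 = 13.940831
φ(d₁) = (1/√(2π))·e^{−d₁²/2} = 0.379070
Γ = φ(d₁) / (S·σ·√T) = 0.012303

price = 13.940831
Γ = 0.012303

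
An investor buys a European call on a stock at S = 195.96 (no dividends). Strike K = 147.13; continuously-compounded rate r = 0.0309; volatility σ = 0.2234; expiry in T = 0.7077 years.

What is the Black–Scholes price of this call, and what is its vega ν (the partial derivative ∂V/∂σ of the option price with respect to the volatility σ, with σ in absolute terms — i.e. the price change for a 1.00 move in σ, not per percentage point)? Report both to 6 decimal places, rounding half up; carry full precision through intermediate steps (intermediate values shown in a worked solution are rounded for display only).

price = 52.675388
ν = 14.592234

σ√T = 0.2234·√0.7077 = 0.187935
d₁ = (ln(S/K) + (r+σ²/2)T) / (σ√T) = (ln(195.96/147.13) + (0.0309+0.2234²/2)·0.7077) / 0.187935 = (0.286594 + 0.039528) / 0.187935 = 1.735290
d₂ = d₁ − σ√T = 1.735290 − 0.187935 = 1.547355
e^{−rT} = e^{−0.0309·0.7077} = 0.978369
N(d₁) = 0.958655,  N(d₂) = 0.939111
Call price V = S·N(d₁) − K·e^{−rT}·N(d₂) = 187.858081 − 135.182693 = 52.675388
φ(d₁) = (1/√(2π))·e^{−d₁²/2} = 0.088518
ν = S·φ(d₁)·√T = 14.592234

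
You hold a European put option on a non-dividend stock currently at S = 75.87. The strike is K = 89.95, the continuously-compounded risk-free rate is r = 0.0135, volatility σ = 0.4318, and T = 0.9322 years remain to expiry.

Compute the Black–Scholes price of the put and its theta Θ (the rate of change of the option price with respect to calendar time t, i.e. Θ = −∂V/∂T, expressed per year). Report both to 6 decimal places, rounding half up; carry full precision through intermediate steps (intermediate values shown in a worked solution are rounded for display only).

σ√T = 0.4318·√0.9322 = 0.416905
d₁ = (ln(S/K) + (r+σ²/2)T) / (σ√T) = (ln(75.87/89.95) + (0.0135+0.4318²/2)·0.9322) / 0.416905 = (-0.170233 + 0.099490) / 0.416905 = -0.169686
d₂ = d₁ − σ√T = -0.169686 − 0.416905 = -0.586591
e^{−rT} = e^{−0.0135·0.9322} = 0.987494
N(−d₁) = 0.567371,  N(−d₂) = 0.721261
Put price V = K·e^{−rT}·N(−d₂) − S·N(−d₁) = 64.066066 − 43.046475 = 21.019591
φ(d₁) = (1/√(2π))·e^{−d₁²/2} = 0.393240
Θ = −S·φ(d₁)·σ/(2√T) + r·K·e^{−rT}·N(−d₂) = −6.671536 + 0.864892 = -5.806644

price = 21.019591
Θ = -5.806644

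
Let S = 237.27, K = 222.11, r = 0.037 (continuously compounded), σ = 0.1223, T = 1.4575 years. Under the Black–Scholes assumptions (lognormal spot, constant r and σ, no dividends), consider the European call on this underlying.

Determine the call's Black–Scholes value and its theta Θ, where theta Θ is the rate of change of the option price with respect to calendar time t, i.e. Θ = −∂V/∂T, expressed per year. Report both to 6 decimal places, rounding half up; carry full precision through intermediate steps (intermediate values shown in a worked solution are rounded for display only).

price = 30.694272
Θ = -9.232470

σ√T = 0.1223·√1.4575 = 0.147649
d₁ = (ln(S/K) + (r+σ²/2)T) / (σ√T) = (ln(237.27/222.11) + (0.037+0.1223²/2)·1.4575) / 0.147649 = (0.066026 + 0.064828) / 0.147649 = 0.886247
d₂ = d₁ − σ√T = 0.886247 − 0.147649 = 0.738598
e^{−rT} = e^{−0.037·1.4575} = 0.947501
N(d₁) = 0.812258,  N(d₂) = 0.769925
Call price V = S·N(d₁) − K·e^{−rT}·N(d₂) = 192.724425 − 162.030153 = 30.694272
φ(d₁) = (1/√(2π))·e^{−d₁²/2} = 0.269374
Θ = −S·φ(d₁)·σ/(2√T) − r·K·e^{−rT}·N(d₂) = −3.237354 − 5.995116 = -9.232470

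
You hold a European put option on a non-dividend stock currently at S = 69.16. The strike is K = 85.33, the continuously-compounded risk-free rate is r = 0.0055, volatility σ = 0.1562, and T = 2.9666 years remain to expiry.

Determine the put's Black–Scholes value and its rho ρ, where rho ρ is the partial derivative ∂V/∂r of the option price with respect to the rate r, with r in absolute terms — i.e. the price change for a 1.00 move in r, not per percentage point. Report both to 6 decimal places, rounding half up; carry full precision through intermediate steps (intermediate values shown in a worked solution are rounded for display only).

price = 17.604057
ρ = -200.149659

σ√T = 0.1562·√2.9666 = 0.269036
d₁ = (ln(S/K) + (r+σ²/2)T) / (σ√T) = (ln(69.16/85.33) + (0.0055+0.1562²/2)·2.9666) / 0.269036 = (-0.210103 + 0.052507) / 0.269036 = -0.585784
d₂ = d₁ − σ√T = -0.585784 − 0.269036 = -0.854820
e^{−rT} = e^{−0.0055·2.9666} = 0.983816
N(−d₁) = 0.720990,  N(−d₂) = 0.803675
Put price V = K·e^{−rT}·N(−d₂) − S·N(−d₁) = 67.467693 − 49.863636 = 17.604057
ρ = −K·T·e^{−rT}·N(−d₂) = -200.149659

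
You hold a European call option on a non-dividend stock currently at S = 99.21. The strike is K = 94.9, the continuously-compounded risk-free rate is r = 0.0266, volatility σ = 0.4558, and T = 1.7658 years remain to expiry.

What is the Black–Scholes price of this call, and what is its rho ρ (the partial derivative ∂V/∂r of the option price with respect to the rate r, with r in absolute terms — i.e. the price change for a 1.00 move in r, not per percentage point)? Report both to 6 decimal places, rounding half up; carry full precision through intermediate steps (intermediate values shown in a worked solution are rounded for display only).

σ√T = 0.4558·√1.7658 = 0.605683
d₁ = (ln(S/K) + (r+σ²/2)T) / (σ√T) = (ln(99.21/94.9) + (0.0266+0.4558²/2)·1.7658) / 0.605683 = (0.044415 + 0.230396) / 0.605683 = 0.453721
d₂ = d₁ − σ√T = 0.453721 − 0.605683 = -0.151961
e^{−rT} = e^{−0.0266·1.7658} = 0.954116
N(d₁) = 0.674985,  N(d₂) = 0.439609
Call price V = S·N(d₁) − K·e^{−rT}·N(d₂) = 66.965290 − 39.804630 = 27.160659
ρ = K·T·e^{−rT}·N(d₂) = 70.287016

price = 27.160659
ρ = 70.287016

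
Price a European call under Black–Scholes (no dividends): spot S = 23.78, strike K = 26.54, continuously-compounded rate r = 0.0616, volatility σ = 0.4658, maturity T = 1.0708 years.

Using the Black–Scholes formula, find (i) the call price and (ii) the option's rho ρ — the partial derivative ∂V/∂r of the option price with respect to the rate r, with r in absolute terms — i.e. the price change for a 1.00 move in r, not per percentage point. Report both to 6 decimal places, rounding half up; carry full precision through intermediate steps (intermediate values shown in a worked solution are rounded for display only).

price = 4.116180
ρ = 9.842656

σ√T = 0.4658·√1.0708 = 0.482007
d₁ = (ln(S/K) + (r+σ²/2)T) / (σ√T) = (ln(23.78/26.54) + (0.0616+0.4658²/2)·1.0708) / 0.482007 = (-0.109808 + 0.182127) / 0.482007 = 0.150036
d₂ = d₁ − σ√T = 0.150036 − 0.482007 = -0.331971
e^{−rT} = e^{−0.0616·1.0708} = 0.936167
N(d₁) = 0.559632,  N(d₂) = 0.369956
Call price V = S·N(d₁) − K·e^{−rT}·N(d₂) = 13.308051 − 9.191871 = 4.116180
ρ = K·T·e^{−rT}·N(d₂) = 9.842656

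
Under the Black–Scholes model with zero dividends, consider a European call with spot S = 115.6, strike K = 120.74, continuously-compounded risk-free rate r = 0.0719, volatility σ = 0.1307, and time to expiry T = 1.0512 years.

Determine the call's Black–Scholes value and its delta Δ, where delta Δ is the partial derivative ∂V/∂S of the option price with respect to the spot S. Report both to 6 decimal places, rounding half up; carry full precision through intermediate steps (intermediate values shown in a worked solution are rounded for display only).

price = 8.075578
Δ = 0.620343

σ√T = 0.1307·√1.0512 = 0.134004
d₁ = (ln(S/K) + (r+σ²/2)T) / (σ√T) = (ln(115.6/120.74) + (0.0719+0.1307²/2)·1.0512) / 0.134004 = (-0.043504 + 0.084560) / 0.134004 = 0.306381
d₂ = d₁ − σ√T = 0.306381 − 0.134004 = 0.172377
e^{−rT} = e^{−0.0719·1.0512} = 0.927204
N(d₁) = 0.620343,  N(d₂) = 0.568429
Call price V = S·N(d₁) − K·e^{−rT}·N(d₂) = 71.711615 − 63.636037 = 8.075578
Δ = N(d₁) = 0.620343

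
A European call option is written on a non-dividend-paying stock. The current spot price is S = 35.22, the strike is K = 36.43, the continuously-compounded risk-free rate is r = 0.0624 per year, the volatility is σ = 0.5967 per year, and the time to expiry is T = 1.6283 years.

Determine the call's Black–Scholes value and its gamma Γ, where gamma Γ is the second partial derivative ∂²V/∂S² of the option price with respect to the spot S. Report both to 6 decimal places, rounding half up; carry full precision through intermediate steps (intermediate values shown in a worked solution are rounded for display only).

σ√T = 0.5967·√1.6283 = 0.761418
d₁ = (ln(S/K) + (r+σ²/2)T) / (σ√T) = (ln(35.22/36.43) + (0.0624+0.5967²/2)·1.6283) / 0.761418 = (-0.033779 + 0.391485) / 0.761418 = 0.469789
d₂ = d₁ − σ√T = 0.469789 − 0.761418 = -0.291629
e^{−rT} = e^{−0.0624·1.6283} = 0.903385
N(d₁) = 0.680747,  N(d₂) = 0.385285
Call price V = S·N(d₁) − K·e^{−rT}·N(d₂) = 23.975919 − 12.679866 = 11.296053
φ(d₁) = (1/√(2π))·e^{−d₁²/2} = 0.357261
Γ = φ(d₁) / (S·σ·√T) = 0.013322

price = 11.296053
Γ = 0.013322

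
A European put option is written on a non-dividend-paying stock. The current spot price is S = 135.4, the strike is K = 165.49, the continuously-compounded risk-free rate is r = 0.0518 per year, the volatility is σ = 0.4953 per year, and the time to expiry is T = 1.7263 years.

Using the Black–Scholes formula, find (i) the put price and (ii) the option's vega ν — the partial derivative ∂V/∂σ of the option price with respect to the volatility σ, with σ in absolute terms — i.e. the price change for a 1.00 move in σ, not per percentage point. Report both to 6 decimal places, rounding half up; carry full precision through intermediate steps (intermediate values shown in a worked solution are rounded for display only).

price = 45.055196
ν = 70.130762

σ√T = 0.4953·√1.7263 = 0.650768
d₁ = (ln(S/K) + (r+σ²/2)T) / (σ√T) = (ln(135.4/165.49) + (0.0518+0.4953²/2)·1.7263) / 0.650768 = (-0.200677 + 0.301172) / 0.650768 = 0.154425
d₂ = d₁ − σ√T = 0.154425 − 0.650768 = -0.496344
e^{−rT} = e^{−0.0518·1.7263} = 0.914459
N(−d₁) = 0.438637,  N(−d₂) = 0.690174
Put price V = K·e^{−rT}·N(−d₂) − S·N(−d₁) = 104.446707 − 59.391511 = 45.055196
φ(d₁) = (1/√(2π))·e^{−d₁²/2} = 0.394214
ν = S·φ(d₁)·√T = 70.130762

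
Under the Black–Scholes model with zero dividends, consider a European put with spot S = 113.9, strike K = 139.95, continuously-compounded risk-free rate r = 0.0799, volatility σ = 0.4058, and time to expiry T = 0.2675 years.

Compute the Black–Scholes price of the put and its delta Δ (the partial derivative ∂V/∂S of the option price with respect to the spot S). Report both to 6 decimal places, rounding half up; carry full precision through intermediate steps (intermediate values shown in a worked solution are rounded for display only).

price = 25.814791
Δ = -0.780701

σ√T = 0.4058·√0.2675 = 0.209881
d₁ = (ln(S/K) + (r+σ²/2)T) / (σ√T) = (ln(113.9/139.95) + (0.0799+0.4058²/2)·0.2675) / 0.209881 = (-0.205964 + 0.043398) / 0.209881 = -0.774561
d₂ = d₁ − σ√T = -0.774561 − 0.209881 = -0.984443
e^{−rT} = e^{−0.0799·0.2675} = 0.978854
N(−d₁) = 0.780701,  N(−d₂) = 0.837551
Put price V = K·e^{−rT}·N(−d₂) − S·N(−d₁) = 114.736580 − 88.921790 = 25.814791
Δ = −N(−d₁) = -0.780701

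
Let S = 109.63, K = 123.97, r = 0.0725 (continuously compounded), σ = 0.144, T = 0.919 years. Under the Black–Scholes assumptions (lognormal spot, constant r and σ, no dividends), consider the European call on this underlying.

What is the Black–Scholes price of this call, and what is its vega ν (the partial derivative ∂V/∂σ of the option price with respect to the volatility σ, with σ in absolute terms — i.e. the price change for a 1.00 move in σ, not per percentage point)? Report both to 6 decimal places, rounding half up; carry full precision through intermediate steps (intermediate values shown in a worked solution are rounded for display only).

price = 3.541023
ν = 39.588444

σ√T = 0.144·√0.919 = 0.138045
d₁ = (ln(S/K) + (r+σ²/2)T) / (σ√T) = (ln(109.63/123.97) + (0.0725+0.144²/2)·0.919) / 0.138045 = (-0.122929 + 0.076156) / 0.138045 = -0.338824
d₂ = d₁ − σ√T = -0.338824 − 0.138045 = -0.476868
e^{−rT} = e^{−0.0725·0.919} = 0.935544
N(d₁) = 0.367371,  N(d₂) = 0.316728
Call price V = S·N(d₁) − K·e^{−rT}·N(d₂) = 40.274919 − 36.733896 = 3.541023
φ(d₁) = (1/√(2π))·e^{−d₁²/2} = 0.376688
ν = S·φ(d₁)·√T = 39.588444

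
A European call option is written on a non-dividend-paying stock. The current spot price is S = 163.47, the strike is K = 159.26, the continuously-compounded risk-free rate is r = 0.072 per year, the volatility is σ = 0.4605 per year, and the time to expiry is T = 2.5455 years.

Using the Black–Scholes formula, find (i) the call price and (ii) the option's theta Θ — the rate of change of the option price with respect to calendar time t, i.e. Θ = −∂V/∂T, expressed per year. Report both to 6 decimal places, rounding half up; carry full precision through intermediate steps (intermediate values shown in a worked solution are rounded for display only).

σ√T = 0.4605·√2.5455 = 0.734710
d₁ = (ln(S/K) + (r+σ²/2)T) / (σ√T) = (ln(163.47/159.26) + (0.072+0.4605²/2)·2.5455) / 0.734710 = (0.026091 + 0.453176) / 0.734710 = 0.652321
d₂ = d₁ − σ√T = 0.652321 − 0.734710 = -0.082389
e^{−rT} = e^{−0.072·2.5455} = 0.832538
N(d₁) = 0.742903,  N(d₂) = 0.467169
Call price V = S·N(d₁) − K·e^{−rT}·N(d₂) = 121.442348 − 61.941907 = 59.500442
φ(d₁) = (1/√(2π))·e^{−d₁²/2} = 0.322485
Θ = −S·φ(d₁)·σ/(2√T) − r·K·e^{−rT}·N(d₂) = −7.607818 − 4.459817 = -12.067635

price = 59.500442
Θ = -12.067635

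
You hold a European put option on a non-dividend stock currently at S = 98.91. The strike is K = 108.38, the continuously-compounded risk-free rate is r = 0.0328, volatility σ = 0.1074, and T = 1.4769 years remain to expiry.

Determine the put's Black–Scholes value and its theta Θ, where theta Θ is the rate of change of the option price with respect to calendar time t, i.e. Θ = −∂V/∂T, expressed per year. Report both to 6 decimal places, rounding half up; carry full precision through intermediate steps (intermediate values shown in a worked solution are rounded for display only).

σ√T = 0.1074·√1.4769 = 0.130521
d₁ = (ln(S/K) + (r+σ²/2)T) / (σ√T) = (ln(98.91/108.38) + (0.0328+0.1074²/2)·1.4769) / 0.130521 = (-0.091433 + 0.056960) / 0.130521 = -0.264119
d₂ = d₁ − σ√T = -0.264119 − 0.130521 = -0.394640
e^{−rT} = e^{−0.0328·1.4769} = 0.952712
N(−d₁) = 0.604156,  N(−d₂) = 0.653446
Put price V = K·e^{−rT}·N(−d₂) − S·N(−d₁) = 67.471511 − 59.757068 = 7.714444
φ(d₁) = (1/√(2π))·e^{−d₁²/2} = 0.385267
Θ = −S·φ(d₁)·σ/(2√T) + r·K·e^{−rT}·N(−d₂) = −1.683841 + 2.213066 = 0.529225

price = 7.714444
Θ = 0.529225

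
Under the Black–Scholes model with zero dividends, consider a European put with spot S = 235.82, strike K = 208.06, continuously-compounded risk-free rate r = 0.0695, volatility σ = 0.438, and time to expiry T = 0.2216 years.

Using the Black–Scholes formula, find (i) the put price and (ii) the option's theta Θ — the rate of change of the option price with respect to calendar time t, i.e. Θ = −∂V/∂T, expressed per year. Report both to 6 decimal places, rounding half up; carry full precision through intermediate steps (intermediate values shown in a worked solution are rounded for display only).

price = 6.653936
Θ = -28.151009

σ√T = 0.438·√0.2216 = 0.206186
d₁ = (ln(S/K) + (r+σ²/2)T) / (σ√T) = (ln(235.82/208.06) + (0.0695+0.438²/2)·0.2216) / 0.206186 = (0.125242 + 0.036658) / 0.206186 = 0.785213
d₂ = d₁ − σ√T = 0.785213 − 0.206186 = 0.579027
e^{−rT} = e^{−0.0695·0.2216} = 0.984717
N(−d₁) = 0.216164,  N(−d₂) = 0.281286
Put price V = K·e^{−rT}·N(−d₂) − S·N(−d₁) = 57.629826 − 50.975890 = 6.653936
φ(d₁) = (1/√(2π))·e^{−d₁²/2} = 0.293107
Θ = −S·φ(d₁)·σ/(2√T) + r·K·e^{−rT}·N(−d₂) = −32.156281 + 4.005273 = -28.151009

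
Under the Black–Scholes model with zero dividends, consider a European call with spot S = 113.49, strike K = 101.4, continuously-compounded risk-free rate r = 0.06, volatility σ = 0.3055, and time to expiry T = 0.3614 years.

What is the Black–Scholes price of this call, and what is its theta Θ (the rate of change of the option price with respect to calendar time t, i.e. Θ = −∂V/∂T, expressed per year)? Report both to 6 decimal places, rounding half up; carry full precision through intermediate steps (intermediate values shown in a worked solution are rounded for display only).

price = 16.898244
Θ = -12.596023

σ√T = 0.3055·√0.3614 = 0.183656
d₁ = (ln(S/K) + (r+σ²/2)T) / (σ√T) = (ln(113.49/101.4) + (0.06+0.3055²/2)·0.3614) / 0.183656 = (0.112642 + 0.038549) / 0.183656 = 0.823226
d₂ = d₁ − σ√T = 0.823226 − 0.183656 = 0.639570
e^{−rT} = e^{−0.06·0.3614} = 0.978549
N(d₁) = 0.794810,  N(d₂) = 0.738774
Call price V = S·N(d₁) − K·e^{−rT}·N(d₂) = 90.203009 − 73.304765 = 16.898244
φ(d₁) = (1/√(2π))·e^{−d₁²/2} = 0.284282
Θ = −S·φ(d₁)·σ/(2√T) − r·K·e^{−rT}·N(d₂) = −8.197737 − 4.398286 = -12.596023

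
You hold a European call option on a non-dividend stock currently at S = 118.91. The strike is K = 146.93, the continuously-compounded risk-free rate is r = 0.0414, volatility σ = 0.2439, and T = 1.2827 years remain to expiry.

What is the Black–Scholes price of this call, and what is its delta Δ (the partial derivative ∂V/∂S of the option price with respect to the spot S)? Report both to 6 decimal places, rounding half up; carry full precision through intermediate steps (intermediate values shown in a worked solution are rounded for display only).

price = 6.225816
Δ = 0.331555

σ√T = 0.2439·√1.2827 = 0.276232
d₁ = (ln(S/K) + (r+σ²/2)T) / (σ√T) = (ln(118.91/146.93) + (0.0414+0.2439²/2)·1.2827) / 0.276232 = (-0.211589 + 0.091256) / 0.276232 = -0.435624
d₂ = d₁ − σ√T = -0.435624 − 0.276232 = -0.711857
e^{−rT} = e^{−0.0414·1.2827} = 0.948282
N(d₁) = 0.331555,  N(d₂) = 0.238277
Call price V = S·N(d₁) − K·e^{−rT}·N(d₂) = 39.425165 − 33.199349 = 6.225816
Δ = N(d₁) = 0.331555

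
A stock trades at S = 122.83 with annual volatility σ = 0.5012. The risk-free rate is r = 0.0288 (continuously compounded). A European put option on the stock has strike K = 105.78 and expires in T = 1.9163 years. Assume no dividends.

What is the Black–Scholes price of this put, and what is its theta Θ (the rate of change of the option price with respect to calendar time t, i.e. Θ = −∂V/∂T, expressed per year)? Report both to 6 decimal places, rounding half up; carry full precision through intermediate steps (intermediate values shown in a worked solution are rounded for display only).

price = 20.128901
Θ = -5.718323

σ√T = 0.5012·√1.9163 = 0.693814
d₁ = (ln(S/K) + (r+σ²/2)T) / (σ√T) = (ln(122.83/105.78) + (0.0288+0.5012²/2)·1.9163) / 0.693814 = (0.149440 + 0.295878) / 0.693814 = 0.641841
d₂ = d₁ − σ√T = 0.641841 − 0.693814 = -0.051973
e^{−rT} = e^{−0.0288·1.9163} = 0.946306
N(−d₁) = 0.260488,  N(−d₂) = 0.520725
Put price V = K·e^{−rT}·N(−d₂) − S·N(−d₁) = 52.124674 − 31.995773 = 20.128901
φ(d₁) = (1/√(2π))·e^{−d₁²/2} = 0.324679
Θ = −S·φ(d₁)·σ/(2√T) + r·K·e^{−rT}·N(−d₂) = −7.219513 + 1.501191 = -5.718323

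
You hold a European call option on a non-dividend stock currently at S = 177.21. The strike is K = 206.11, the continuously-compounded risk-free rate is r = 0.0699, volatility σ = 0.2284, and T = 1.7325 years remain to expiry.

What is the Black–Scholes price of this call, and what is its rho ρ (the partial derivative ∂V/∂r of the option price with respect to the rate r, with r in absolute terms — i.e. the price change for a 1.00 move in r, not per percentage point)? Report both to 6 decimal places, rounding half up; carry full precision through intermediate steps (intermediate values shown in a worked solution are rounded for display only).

σ√T = 0.2284·√1.7325 = 0.300630
d₁ = (ln(S/K) + (r+σ²/2)T) / (σ√T) = (ln(177.21/206.11) + (0.0699+0.2284²/2)·1.7325) / 0.300630 = (-0.151075 + 0.166291) / 0.300630 = 0.050615
d₂ = d₁ − σ√T = 0.050615 − 0.300630 = -0.250015
e^{−rT} = e^{−0.0699·1.7325} = 0.885944
N(d₁) = 0.520184,  N(d₂) = 0.401288
Call price V = S·N(d₁) − K·e^{−rT}·N(d₂) = 92.181801 − 73.275922 = 18.905879
ρ = K·T·e^{−rT}·N(d₂) = 126.950535

price = 18.905879
ρ = 126.950535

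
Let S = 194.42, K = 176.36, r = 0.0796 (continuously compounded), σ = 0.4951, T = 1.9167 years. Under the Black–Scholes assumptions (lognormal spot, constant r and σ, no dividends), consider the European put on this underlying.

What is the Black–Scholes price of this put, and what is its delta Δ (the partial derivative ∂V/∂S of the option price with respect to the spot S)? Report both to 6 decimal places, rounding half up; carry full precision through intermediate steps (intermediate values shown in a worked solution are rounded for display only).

price = 27.781714
Δ = -0.239615

σ√T = 0.4951·√1.9167 = 0.685441
d₁ = (ln(S/K) + (r+σ²/2)T) / (σ√T) = (ln(194.42/176.36) + (0.0796+0.4951²/2)·1.9167) / 0.685441 = (0.097493 + 0.387484) / 0.685441 = 0.707541
d₂ = d₁ − σ√T = 0.707541 − 0.685441 = 0.022100
e^{−rT} = e^{−0.0796·1.9167} = 0.858499
N(−d₁) = 0.239615,  N(−d₂) = 0.491184
Put price V = K·e^{−rT}·N(−d₂) − S·N(−d₁) = 74.367713 − 46.585999 = 27.781714
Δ = −N(−d₁) = -0.239615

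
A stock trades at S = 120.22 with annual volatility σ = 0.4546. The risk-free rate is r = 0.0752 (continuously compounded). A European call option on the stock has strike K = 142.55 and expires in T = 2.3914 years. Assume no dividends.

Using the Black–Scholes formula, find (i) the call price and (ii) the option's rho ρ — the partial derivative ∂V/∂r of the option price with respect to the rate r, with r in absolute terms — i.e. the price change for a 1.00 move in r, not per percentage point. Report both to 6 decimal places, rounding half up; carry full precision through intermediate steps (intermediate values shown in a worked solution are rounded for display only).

σ√T = 0.4546·√2.3914 = 0.703000
d₁ = (ln(S/K) + (r+σ²/2)T) / (σ√T) = (ln(120.22/142.55) + (0.0752+0.4546²/2)·2.3914) / 0.703000 = (-0.170369 + 0.426938) / 0.703000 = 0.364962
d₂ = d₁ − σ√T = 0.364962 − 0.703000 = -0.338038
e^{−rT} = e^{−0.0752·2.3914} = 0.835409
N(d₁) = 0.642430,  N(d₂) = 0.367667
Call price V = S·N(d₁) − K·e^{−rT}·N(d₂) = 77.232961 − 43.784618 = 33.448343
ρ = K·T·e^{−rT}·N(d₂) = 104.706535

price = 33.448343
ρ = 104.706535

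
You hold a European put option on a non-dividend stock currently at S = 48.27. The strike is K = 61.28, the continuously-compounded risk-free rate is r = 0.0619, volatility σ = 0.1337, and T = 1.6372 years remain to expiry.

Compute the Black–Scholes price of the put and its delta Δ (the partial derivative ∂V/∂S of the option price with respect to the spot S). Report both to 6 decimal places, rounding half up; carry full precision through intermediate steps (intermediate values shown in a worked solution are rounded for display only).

price = 8.160096
Δ = -0.763327

σ√T = 0.1337·√1.6372 = 0.171073
d₁ = (ln(S/K) + (r+σ²/2)T) / (σ√T) = (ln(48.27/61.28) + (0.0619+0.1337²/2)·1.6372) / 0.171073 = (-0.238643 + 0.115976) / 0.171073 = -0.717047
d₂ = d₁ − σ√T = -0.717047 − 0.171073 = -0.888120
e^{−rT} = e^{−0.0619·1.6372} = 0.903623
N(−d₁) = 0.763327,  N(−d₂) = 0.812762
Put price V = K·e^{−rT}·N(−d₂) − S·N(−d₁) = 45.005908 − 36.845812 = 8.160096
Δ = −N(−d₁) = -0.763327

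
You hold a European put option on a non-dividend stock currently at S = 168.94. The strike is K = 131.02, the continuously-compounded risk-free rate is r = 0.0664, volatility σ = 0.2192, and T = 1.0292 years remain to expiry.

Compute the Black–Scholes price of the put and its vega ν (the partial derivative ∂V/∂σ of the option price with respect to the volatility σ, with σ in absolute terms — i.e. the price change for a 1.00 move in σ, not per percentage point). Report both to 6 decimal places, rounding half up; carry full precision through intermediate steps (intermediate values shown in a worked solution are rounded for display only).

σ√T = 0.2192·√1.0292 = 0.222377
d₁ = (ln(S/K) + (r+σ²/2)T) / (σ√T) = (ln(168.94/131.02) + (0.0664+0.2192²/2)·1.0292) / 0.222377 = (0.254194 + 0.093065) / 0.222377 = 1.561573
d₂ = d₁ − σ√T = 1.561573 − 0.222377 = 1.339196
e^{−rT} = e^{−0.0664·1.0292} = 0.933944
N(−d₁) = 0.059194,  N(−d₂) = 0.090254
Put price V = K·e^{−rT}·N(−d₂) − S·N(−d₁) = 11.043900 − 10.000289 = 1.043611
φ(d₁) = (1/√(2π))·e^{−d₁²/2} = 0.117868
ν = S·φ(d₁)·√T = 20.201181

price = 1.043611
ν = 20.201181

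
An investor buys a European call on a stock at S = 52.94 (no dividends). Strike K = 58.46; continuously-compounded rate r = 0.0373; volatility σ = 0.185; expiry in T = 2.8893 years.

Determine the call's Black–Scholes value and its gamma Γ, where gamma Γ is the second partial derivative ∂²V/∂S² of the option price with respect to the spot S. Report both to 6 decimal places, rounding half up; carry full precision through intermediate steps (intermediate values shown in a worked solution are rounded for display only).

price = 6.814665
Γ = 0.023559

σ√T = 0.185·√2.8893 = 0.314462
d₁ = (ln(S/K) + (r+σ²/2)T) / (σ√T) = (ln(52.94/58.46) + (0.0373+0.185²/2)·2.8893) / 0.314462 = (-0.099184 + 0.157214) / 0.314462 = 0.184539
d₂ = d₁ − σ√T = 0.184539 − 0.314462 = -0.129923
e^{−rT} = e^{−0.0373·2.8893} = 0.897833
N(d₁) = 0.573205,  N(d₂) = 0.448314
Call price V = S·N(d₁) − K·e^{−rT}·N(d₂) = 30.345455 − 23.530790 = 6.814665
φ(d₁) = (1/√(2π))·e^{−d₁²/2} = 0.392207
Γ = φ(d₁) / (S·σ·√T) = 0.023559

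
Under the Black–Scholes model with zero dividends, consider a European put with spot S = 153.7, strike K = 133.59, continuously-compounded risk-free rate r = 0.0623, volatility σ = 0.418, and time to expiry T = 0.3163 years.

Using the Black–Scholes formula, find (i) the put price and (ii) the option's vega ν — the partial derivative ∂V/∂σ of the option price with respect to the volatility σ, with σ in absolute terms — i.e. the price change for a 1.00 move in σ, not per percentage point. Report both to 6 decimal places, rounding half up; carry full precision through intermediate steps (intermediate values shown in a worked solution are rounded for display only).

price = 4.907717
ν = 25.084290

σ√T = 0.418·√0.3163 = 0.235086
d₁ = (ln(S/K) + (r+σ²/2)T) / (σ√T) = (ln(153.7/133.59) + (0.0623+0.418²/2)·0.3163) / 0.235086 = (0.140227 + 0.047338) / 0.235086 = 0.797860
d₂ = d₁ − σ√T = 0.797860 − 0.235086 = 0.562774
e^{−rT} = e^{−0.0623·0.3163} = 0.980487
N(−d₁) = 0.212476,  N(−d₂) = 0.286794
Put price V = K·e^{−rT}·N(−d₂) − S·N(−d₁) = 37.565258 − 32.657541 = 4.907717
φ(d₁) = (1/√(2π))·e^{−d₁²/2} = 0.290187
ν = S·φ(d₁)·√T = 25.084290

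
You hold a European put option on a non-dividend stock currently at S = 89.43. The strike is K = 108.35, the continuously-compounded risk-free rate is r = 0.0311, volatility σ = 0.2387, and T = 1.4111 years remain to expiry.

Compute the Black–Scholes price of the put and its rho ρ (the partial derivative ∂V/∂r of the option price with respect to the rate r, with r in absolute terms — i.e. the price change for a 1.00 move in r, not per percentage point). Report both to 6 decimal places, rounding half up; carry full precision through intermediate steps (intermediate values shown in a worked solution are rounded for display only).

price = 19.458533
ρ = -109.247965

σ√T = 0.2387·√1.4111 = 0.283551
d₁ = (ln(S/K) + (r+σ²/2)T) / (σ√T) = (ln(89.43/108.35) + (0.0311+0.2387²/2)·1.4111) / 0.283551 = (-0.191911 + 0.084086) / 0.283551 = -0.380266
d₂ = d₁ − σ√T = -0.380266 − 0.283551 = -0.663817
e^{−rT} = e^{−0.0311·1.4111} = 0.957064
N(−d₁) = 0.648126,  N(−d₂) = 0.746596
Put price V = K·e^{−rT}·N(−d₂) − S·N(−d₁) = 77.420428 − 57.961895 = 19.458533
ρ = −K·T·e^{−rT}·N(−d₂) = -109.247965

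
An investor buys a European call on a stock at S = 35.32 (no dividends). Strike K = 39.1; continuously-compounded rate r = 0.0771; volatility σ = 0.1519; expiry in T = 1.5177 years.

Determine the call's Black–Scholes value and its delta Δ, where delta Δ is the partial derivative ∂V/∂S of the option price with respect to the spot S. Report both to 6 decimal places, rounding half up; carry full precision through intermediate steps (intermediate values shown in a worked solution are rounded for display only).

price = 2.890556
Δ = 0.569676

σ√T = 0.1519·√1.5177 = 0.187133
d₁ = (ln(S/K) + (r+σ²/2)T) / (σ√T) = (ln(35.32/39.1) + (0.0771+0.1519²/2)·1.5177) / 0.187133 = (-0.101673 + 0.134524) / 0.187133 = 0.175549
d₂ = d₁ − σ√T = 0.175549 − 0.187133 = -0.011584
e^{−rT} = e^{−0.0771·1.5177} = 0.889572
N(d₁) = 0.569676,  N(d₂) = 0.495379
Call price V = S·N(d₁) − K·e^{−rT}·N(d₂) = 20.120948 − 17.230392 = 2.890556
Δ = N(d₁) = 0.569676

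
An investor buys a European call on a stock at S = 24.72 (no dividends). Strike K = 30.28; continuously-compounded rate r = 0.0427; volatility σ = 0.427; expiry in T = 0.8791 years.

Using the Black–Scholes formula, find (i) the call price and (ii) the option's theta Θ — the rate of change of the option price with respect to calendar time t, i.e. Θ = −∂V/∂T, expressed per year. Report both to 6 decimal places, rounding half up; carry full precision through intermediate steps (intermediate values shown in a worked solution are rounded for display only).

price = 2.406046
Θ = -2.531449

σ√T = 0.427·√0.8791 = 0.400357
d₁ = (ln(S/K) + (r+σ²/2)T) / (σ√T) = (ln(24.72/30.28) + (0.0427+0.427²/2)·0.8791) / 0.400357 = (-0.202875 + 0.117680) / 0.400357 = -0.212797
d₂ = d₁ − σ√T = -0.212797 − 0.400357 = -0.613153
e^{−rT} = e^{−0.0427·0.8791} = 0.963158
N(d₁) = 0.415743,  N(d₂) = 0.269888
Call price V = S·N(d₁) − K·e^{−rT}·N(d₂) = 10.277163 − 7.871116 = 2.406046
φ(d₁) = (1/√(2π))·e^{−d₁²/2} = 0.390011
Θ = −S·φ(d₁)·σ/(2√T) − r·K·e^{−rT}·N(d₂) = −2.195353 − 0.336097 = -2.531449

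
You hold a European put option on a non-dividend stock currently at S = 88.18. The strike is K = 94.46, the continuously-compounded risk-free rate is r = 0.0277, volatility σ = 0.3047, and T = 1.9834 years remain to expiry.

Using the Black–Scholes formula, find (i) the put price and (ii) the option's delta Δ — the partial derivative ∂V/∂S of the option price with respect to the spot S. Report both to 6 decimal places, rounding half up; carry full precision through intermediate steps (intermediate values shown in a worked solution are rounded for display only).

price = 15.708249
Δ = -0.427686

σ√T = 0.3047·√1.9834 = 0.429119
d₁ = (ln(S/K) + (r+σ²/2)T) / (σ√T) = (ln(88.18/94.46) + (0.0277+0.3047²/2)·1.9834) / 0.429119 = (-0.068796 + 0.147012) / 0.429119 = 0.182270
d₂ = d₁ − σ√T = 0.182270 − 0.429119 = -0.246849
e^{−rT} = e^{−0.0277·1.9834} = 0.946542
N(−d₁) = 0.427686,  N(−d₂) = 0.597487
Put price V = K·e^{−rT}·N(−d₂) − S·N(−d₁) = 53.421557 − 37.713308 = 15.708249
Δ = −N(−d₁) = -0.427686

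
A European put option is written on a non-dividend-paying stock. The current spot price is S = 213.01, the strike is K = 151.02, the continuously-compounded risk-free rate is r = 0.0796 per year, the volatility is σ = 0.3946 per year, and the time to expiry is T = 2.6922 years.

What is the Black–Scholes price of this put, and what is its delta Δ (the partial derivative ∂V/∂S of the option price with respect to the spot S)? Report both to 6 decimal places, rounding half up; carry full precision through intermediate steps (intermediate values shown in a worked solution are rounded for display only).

σ√T = 0.3946·√2.6922 = 0.647457
d₁ = (ln(S/K) + (r+σ²/2)T) / (σ√T) = (ln(213.01/151.02) + (0.0796+0.3946²/2)·2.6922) / 0.647457 = (0.343927 + 0.423899) / 0.647457 = 1.185911
d₂ = d₁ − σ√T = 1.185911 − 0.647457 = 0.538454
e^{−rT} = e^{−0.0796·2.6922} = 0.807107
N(−d₁) = 0.117829,  N(−d₂) = 0.295132
Put price V = K·e^{−rT}·N(−d₂) − S·N(−d₁) = 35.973396 − 25.098696 = 10.874700
Δ = −N(−d₁) = -0.117829

price = 10.874700
Δ = -0.117829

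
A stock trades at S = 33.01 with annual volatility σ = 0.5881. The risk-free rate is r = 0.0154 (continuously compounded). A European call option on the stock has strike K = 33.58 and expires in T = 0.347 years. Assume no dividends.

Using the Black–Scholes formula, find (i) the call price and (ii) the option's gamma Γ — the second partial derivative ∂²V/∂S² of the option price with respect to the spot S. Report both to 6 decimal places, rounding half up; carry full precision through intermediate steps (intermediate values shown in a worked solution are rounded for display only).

σ√T = 0.5881·√0.347 = 0.346430
d₁ = (ln(S/K) + (r+σ²/2)T) / (σ√T) = (ln(33.01/33.58) + (0.0154+0.5881²/2)·0.347) / 0.346430 = (-0.017120 + 0.065351) / 0.346430 = 0.139222
d₂ = d₁ − σ√T = 0.139222 − 0.346430 = -0.207208
e^{−rT} = e^{−0.0154·0.347} = 0.994670
N(d₁) = 0.555363,  N(d₂) = 0.417924
Call price V = S·N(d₁) − K·e^{−rT}·N(d₂) = 18.332519 − 13.959078 = 4.373441
φ(d₁) = (1/√(2π))·e^{−d₁²/2} = 0.395095
Γ = φ(d₁) / (S·σ·√T) = 0.034549

price = 4.373441
Γ = 0.034549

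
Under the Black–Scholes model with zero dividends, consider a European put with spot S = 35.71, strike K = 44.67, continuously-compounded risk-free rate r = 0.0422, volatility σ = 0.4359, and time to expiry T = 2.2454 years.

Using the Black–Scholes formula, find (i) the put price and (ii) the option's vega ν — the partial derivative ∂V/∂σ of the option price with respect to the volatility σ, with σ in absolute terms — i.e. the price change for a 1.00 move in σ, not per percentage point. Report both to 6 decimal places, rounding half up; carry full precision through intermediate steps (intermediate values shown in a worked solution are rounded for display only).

price = 12.416707
ν = 21.170824

σ√T = 0.4359·√2.2454 = 0.653181
d₁ = (ln(S/K) + (r+σ²/2)T) / (σ√T) = (ln(35.71/44.67) + (0.0422+0.4359²/2)·2.2454) / 0.653181 = (-0.223871 + 0.308079) / 0.653181 = 0.128919
d₂ = d₁ − σ√T = 0.128919 − 0.653181 = -0.524262
e^{−rT} = e^{−0.0422·2.2454} = 0.909595
N(−d₁) = 0.448711,  N(−d₂) = 0.699952
Put price V = K·e^{−rT}·N(−d₂) − S·N(−d₁) = 28.440174 − 16.023467 = 12.416707
φ(d₁) = (1/√(2π))·e^{−d₁²/2} = 0.395641
ν = S·φ(d₁)·√T = 21.170824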